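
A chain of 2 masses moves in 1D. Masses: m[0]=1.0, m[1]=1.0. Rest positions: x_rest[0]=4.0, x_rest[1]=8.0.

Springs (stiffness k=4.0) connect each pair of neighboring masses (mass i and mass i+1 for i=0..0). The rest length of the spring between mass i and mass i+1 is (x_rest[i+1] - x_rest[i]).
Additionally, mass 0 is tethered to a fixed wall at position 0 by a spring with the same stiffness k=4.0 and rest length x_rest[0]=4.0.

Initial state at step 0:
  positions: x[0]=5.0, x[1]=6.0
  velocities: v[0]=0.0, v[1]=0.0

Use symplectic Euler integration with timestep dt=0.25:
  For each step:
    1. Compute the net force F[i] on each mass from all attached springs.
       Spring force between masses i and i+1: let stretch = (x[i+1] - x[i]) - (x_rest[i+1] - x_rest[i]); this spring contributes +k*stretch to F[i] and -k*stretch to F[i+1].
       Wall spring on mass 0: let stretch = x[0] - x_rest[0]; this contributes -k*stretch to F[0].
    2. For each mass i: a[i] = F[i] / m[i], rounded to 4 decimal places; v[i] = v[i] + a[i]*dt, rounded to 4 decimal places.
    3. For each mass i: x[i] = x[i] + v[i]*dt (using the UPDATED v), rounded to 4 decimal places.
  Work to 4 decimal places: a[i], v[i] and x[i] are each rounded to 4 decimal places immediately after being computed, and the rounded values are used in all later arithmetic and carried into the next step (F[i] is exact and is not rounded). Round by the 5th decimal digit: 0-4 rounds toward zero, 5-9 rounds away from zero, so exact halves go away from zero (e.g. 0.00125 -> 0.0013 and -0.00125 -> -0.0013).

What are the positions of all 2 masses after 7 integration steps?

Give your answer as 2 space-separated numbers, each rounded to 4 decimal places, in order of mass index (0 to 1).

Step 0: x=[5.0000 6.0000] v=[0.0000 0.0000]
Step 1: x=[4.0000 6.7500] v=[-4.0000 3.0000]
Step 2: x=[2.6875 7.8125] v=[-5.2500 4.2500]
Step 3: x=[1.9844 8.5938] v=[-2.8125 3.1250]
Step 4: x=[2.4375 8.7227] v=[1.8125 0.5156]
Step 5: x=[3.8526 8.2803] v=[5.6602 -1.7696]
Step 6: x=[5.4114 7.7310] v=[6.2353 -2.1973]
Step 7: x=[6.1973 7.6018] v=[3.1435 -0.5169]

Answer: 6.1973 7.6018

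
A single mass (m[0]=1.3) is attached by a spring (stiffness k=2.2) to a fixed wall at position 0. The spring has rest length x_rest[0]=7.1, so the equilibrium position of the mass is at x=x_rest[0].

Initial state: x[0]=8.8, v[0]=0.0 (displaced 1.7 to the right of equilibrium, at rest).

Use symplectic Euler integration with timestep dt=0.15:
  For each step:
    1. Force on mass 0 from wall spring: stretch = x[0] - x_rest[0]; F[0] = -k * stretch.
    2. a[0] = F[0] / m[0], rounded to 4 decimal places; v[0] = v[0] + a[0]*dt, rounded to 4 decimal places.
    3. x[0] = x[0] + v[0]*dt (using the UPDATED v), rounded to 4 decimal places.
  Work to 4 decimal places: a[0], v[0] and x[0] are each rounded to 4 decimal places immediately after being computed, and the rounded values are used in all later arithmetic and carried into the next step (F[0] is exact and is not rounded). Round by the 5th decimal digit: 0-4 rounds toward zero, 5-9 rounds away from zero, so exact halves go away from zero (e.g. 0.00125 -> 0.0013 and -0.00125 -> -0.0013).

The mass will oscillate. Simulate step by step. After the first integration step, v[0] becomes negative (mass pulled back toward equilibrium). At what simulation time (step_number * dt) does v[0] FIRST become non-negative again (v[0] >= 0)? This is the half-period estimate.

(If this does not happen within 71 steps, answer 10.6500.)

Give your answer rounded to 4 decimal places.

Step 0: x=[8.8000] v=[0.0000]
Step 1: x=[8.7353] v=[-0.4315]
Step 2: x=[8.6083] v=[-0.8466]
Step 3: x=[8.4239] v=[-1.2295]
Step 4: x=[8.1891] v=[-1.5656]
Step 5: x=[7.9128] v=[-1.8421]
Step 6: x=[7.6055] v=[-2.0484]
Step 7: x=[7.2790] v=[-2.1767]
Step 8: x=[6.9457] v=[-2.2221]
Step 9: x=[6.6183] v=[-2.1829]
Step 10: x=[6.3092] v=[-2.0606]
Step 11: x=[6.0302] v=[-1.8599]
Step 12: x=[5.7920] v=[-1.5883]
Step 13: x=[5.6036] v=[-1.2563]
Step 14: x=[5.4721] v=[-0.8764]
Step 15: x=[5.4026] v=[-0.4632]
Step 16: x=[5.3978] v=[-0.0323]
Step 17: x=[5.4578] v=[0.3998]
First v>=0 after going negative at step 17, time=2.5500

Answer: 2.5500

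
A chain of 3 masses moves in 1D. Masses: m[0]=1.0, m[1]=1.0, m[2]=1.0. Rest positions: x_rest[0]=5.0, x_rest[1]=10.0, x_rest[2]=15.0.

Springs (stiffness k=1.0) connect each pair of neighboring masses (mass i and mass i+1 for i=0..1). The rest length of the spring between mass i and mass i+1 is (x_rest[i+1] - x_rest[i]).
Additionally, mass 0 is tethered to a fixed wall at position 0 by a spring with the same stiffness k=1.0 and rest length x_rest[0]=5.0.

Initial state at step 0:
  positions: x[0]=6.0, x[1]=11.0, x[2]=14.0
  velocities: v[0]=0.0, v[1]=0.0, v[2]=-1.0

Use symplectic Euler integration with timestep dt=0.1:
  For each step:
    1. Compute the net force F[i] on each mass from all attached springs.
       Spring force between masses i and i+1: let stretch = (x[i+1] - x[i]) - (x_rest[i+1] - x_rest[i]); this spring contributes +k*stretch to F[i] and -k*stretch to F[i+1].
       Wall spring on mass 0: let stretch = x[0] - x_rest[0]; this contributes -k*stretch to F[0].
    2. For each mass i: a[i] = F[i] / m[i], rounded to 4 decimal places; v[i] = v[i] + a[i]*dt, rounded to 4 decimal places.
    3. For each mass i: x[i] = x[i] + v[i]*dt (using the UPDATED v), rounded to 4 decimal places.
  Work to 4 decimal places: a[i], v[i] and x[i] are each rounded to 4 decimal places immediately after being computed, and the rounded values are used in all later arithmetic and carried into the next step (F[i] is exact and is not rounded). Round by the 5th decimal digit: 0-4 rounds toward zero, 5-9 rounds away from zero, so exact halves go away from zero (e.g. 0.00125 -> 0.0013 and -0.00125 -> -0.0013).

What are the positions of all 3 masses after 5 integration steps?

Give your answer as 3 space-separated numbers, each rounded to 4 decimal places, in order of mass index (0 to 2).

Answer: 5.8500 10.6978 13.8059

Derivation:
Step 0: x=[6.0000 11.0000 14.0000] v=[0.0000 0.0000 -1.0000]
Step 1: x=[5.9900 10.9800 13.9200] v=[-0.1000 -0.2000 -0.8000]
Step 2: x=[5.9700 10.9395 13.8606] v=[-0.2000 -0.4050 -0.5940]
Step 3: x=[5.9400 10.8785 13.8220] v=[-0.3001 -0.6098 -0.3861]
Step 4: x=[5.9000 10.7976 13.8040] v=[-0.4003 -0.8093 -0.1805]
Step 5: x=[5.8500 10.6978 13.8059] v=[-0.5005 -0.9984 0.0189]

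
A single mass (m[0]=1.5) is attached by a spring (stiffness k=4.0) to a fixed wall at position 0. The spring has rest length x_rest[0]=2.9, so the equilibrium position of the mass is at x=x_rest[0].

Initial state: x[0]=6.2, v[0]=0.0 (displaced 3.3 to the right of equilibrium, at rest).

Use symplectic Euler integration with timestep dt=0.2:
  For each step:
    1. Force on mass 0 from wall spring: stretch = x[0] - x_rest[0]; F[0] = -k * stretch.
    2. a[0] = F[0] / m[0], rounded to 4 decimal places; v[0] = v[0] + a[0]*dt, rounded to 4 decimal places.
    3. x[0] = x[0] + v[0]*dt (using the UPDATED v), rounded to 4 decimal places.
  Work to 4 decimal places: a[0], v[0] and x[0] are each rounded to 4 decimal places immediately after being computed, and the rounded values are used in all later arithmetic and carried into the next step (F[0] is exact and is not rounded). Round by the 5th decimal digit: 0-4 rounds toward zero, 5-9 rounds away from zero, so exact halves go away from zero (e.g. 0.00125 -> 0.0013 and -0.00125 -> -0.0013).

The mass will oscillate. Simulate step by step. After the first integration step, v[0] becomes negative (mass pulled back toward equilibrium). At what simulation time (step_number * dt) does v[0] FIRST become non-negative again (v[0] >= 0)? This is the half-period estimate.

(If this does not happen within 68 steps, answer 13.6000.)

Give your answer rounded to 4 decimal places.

Answer: 2.0000

Derivation:
Step 0: x=[6.2000] v=[0.0000]
Step 1: x=[5.8480] v=[-1.7600]
Step 2: x=[5.1815] v=[-3.3323]
Step 3: x=[4.2717] v=[-4.5491]
Step 4: x=[3.2156] v=[-5.2807]
Step 5: x=[2.1258] v=[-5.4490]
Step 6: x=[1.1186] v=[-5.0361]
Step 7: x=[0.3014] v=[-4.0860]
Step 8: x=[-0.2386] v=[-2.7001]
Step 9: x=[-0.4438] v=[-1.0262]
Step 10: x=[-0.2924] v=[0.7572]
First v>=0 after going negative at step 10, time=2.0000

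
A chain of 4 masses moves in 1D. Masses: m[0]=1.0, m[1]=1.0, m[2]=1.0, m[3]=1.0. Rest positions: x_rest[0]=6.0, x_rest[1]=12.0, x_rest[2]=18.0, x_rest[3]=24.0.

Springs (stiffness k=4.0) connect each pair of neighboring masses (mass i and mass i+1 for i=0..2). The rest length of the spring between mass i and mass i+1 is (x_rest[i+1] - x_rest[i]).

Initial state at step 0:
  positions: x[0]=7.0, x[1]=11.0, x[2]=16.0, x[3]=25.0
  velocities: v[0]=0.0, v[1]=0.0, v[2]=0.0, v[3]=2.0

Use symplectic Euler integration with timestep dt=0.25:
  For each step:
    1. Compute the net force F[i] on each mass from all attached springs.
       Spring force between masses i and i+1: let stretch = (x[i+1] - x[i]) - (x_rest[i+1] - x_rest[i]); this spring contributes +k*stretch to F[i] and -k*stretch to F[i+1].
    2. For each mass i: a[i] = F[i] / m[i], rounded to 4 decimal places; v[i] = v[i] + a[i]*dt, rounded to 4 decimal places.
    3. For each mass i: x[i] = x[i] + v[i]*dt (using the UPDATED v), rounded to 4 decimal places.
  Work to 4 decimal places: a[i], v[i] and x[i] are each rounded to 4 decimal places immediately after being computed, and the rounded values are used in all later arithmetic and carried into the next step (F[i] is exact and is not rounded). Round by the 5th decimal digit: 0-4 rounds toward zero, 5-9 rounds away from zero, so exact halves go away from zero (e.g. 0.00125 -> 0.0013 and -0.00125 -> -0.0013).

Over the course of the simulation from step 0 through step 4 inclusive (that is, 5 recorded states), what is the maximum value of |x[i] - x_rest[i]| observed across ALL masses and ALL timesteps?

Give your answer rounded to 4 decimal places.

Answer: 2.0313

Derivation:
Step 0: x=[7.0000 11.0000 16.0000 25.0000] v=[0.0000 0.0000 0.0000 2.0000]
Step 1: x=[6.5000 11.2500 17.0000 24.7500] v=[-2.0000 1.0000 4.0000 -1.0000]
Step 2: x=[5.6875 11.7500 18.5000 24.0625] v=[-3.2500 2.0000 6.0000 -2.7500]
Step 3: x=[4.8906 12.4219 19.7031 23.4844] v=[-3.1875 2.6875 4.8125 -2.3125]
Step 4: x=[4.4766 13.0313 20.0313 23.4610] v=[-1.6562 2.4374 1.3126 -0.0938]
Max displacement = 2.0313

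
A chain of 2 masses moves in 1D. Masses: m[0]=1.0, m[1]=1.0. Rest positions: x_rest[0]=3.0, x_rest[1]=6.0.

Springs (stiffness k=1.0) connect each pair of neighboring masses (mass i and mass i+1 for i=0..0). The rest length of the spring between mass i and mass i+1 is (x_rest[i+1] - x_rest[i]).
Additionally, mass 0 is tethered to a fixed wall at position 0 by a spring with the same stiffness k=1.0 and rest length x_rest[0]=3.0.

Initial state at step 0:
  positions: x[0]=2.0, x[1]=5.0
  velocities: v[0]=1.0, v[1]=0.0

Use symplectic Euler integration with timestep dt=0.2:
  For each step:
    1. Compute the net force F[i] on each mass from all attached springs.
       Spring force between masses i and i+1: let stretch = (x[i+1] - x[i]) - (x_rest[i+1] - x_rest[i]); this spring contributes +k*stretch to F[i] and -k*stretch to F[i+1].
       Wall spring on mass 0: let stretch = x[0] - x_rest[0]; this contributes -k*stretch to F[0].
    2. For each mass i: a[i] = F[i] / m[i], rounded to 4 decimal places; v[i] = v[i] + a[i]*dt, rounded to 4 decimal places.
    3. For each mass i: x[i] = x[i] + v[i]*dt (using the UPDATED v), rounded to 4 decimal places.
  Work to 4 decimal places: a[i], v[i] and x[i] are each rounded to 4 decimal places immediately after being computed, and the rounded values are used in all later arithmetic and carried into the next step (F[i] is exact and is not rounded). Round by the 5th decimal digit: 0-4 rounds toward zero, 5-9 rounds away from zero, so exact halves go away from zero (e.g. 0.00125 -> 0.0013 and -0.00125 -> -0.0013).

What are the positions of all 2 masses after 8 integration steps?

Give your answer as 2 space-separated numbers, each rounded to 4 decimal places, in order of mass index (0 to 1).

Step 0: x=[2.0000 5.0000] v=[1.0000 0.0000]
Step 1: x=[2.2400 5.0000] v=[1.2000 0.0000]
Step 2: x=[2.5008 5.0096] v=[1.3040 0.0480]
Step 3: x=[2.7619 5.0388] v=[1.3056 0.1462]
Step 4: x=[3.0036 5.0970] v=[1.2086 0.2908]
Step 5: x=[3.2089 5.1914] v=[1.0266 0.4721]
Step 6: x=[3.3652 5.3265] v=[0.7813 0.6756]
Step 7: x=[3.4653 5.5032] v=[0.5005 0.8833]
Step 8: x=[3.5083 5.7183] v=[0.2150 1.0757]

Answer: 3.5083 5.7183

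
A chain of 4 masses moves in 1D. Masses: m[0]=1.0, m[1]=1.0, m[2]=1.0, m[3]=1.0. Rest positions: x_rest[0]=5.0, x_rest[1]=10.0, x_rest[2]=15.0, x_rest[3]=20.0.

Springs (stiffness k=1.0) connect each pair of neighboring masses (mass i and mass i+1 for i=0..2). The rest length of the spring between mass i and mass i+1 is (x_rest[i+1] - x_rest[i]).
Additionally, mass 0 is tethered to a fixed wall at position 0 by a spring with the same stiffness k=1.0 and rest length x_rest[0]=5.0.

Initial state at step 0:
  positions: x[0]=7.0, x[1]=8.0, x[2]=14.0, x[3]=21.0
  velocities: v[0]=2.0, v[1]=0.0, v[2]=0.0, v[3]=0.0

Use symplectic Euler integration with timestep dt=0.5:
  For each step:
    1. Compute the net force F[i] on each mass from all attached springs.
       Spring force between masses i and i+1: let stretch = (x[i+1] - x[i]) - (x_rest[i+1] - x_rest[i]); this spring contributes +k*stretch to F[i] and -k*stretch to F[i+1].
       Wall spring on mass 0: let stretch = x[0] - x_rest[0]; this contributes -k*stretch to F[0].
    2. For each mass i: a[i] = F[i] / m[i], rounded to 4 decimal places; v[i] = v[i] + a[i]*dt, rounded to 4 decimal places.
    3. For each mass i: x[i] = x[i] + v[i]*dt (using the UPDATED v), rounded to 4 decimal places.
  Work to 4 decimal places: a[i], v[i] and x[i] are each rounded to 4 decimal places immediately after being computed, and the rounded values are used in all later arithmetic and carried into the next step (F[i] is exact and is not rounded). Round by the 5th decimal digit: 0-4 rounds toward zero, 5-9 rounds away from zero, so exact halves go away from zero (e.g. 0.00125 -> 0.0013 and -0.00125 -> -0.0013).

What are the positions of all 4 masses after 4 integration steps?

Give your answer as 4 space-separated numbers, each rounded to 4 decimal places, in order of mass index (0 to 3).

Answer: 3.8047 12.2852 16.4766 18.5626

Derivation:
Step 0: x=[7.0000 8.0000 14.0000 21.0000] v=[2.0000 0.0000 0.0000 0.0000]
Step 1: x=[6.5000 9.2500 14.2500 20.5000] v=[-1.0000 2.5000 0.5000 -1.0000]
Step 2: x=[5.0625 11.0625 14.8125 19.6875] v=[-2.8750 3.6250 1.1250 -1.6250]
Step 3: x=[3.8594 12.3125 15.6563 18.9063] v=[-2.4063 2.5000 1.6875 -1.5625]
Step 4: x=[3.8047 12.2852 16.4766 18.5626] v=[-0.1095 -0.0547 1.6406 -0.6875]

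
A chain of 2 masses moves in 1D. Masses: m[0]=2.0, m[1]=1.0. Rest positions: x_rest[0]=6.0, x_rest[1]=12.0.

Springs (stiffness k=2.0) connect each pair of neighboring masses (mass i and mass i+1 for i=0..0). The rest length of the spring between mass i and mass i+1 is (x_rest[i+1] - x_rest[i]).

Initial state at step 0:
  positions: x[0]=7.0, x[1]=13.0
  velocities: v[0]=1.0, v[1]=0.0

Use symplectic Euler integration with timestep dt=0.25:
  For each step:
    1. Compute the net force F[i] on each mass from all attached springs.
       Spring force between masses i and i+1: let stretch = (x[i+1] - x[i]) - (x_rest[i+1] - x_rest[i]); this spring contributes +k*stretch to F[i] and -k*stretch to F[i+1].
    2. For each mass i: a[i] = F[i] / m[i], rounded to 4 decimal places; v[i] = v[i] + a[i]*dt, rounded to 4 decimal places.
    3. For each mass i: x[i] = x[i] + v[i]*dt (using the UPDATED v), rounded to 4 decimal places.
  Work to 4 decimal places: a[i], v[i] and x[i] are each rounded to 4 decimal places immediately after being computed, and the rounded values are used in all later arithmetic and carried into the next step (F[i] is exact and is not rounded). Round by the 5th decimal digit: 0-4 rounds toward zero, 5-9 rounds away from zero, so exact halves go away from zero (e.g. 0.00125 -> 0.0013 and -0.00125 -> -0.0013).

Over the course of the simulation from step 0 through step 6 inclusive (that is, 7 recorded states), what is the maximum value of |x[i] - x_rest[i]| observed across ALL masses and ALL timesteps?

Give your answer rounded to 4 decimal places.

Answer: 2.0986

Derivation:
Step 0: x=[7.0000 13.0000] v=[1.0000 0.0000]
Step 1: x=[7.2500 13.0000] v=[1.0000 0.0000]
Step 2: x=[7.4844 13.0313] v=[0.9375 0.1250]
Step 3: x=[7.6905 13.1192] v=[0.8242 0.3516]
Step 4: x=[7.8609 13.2785] v=[0.6814 0.6373]
Step 5: x=[7.9949 13.5106] v=[0.5358 0.9285]
Step 6: x=[8.0986 13.8033] v=[0.4147 1.1707]
Max displacement = 2.0986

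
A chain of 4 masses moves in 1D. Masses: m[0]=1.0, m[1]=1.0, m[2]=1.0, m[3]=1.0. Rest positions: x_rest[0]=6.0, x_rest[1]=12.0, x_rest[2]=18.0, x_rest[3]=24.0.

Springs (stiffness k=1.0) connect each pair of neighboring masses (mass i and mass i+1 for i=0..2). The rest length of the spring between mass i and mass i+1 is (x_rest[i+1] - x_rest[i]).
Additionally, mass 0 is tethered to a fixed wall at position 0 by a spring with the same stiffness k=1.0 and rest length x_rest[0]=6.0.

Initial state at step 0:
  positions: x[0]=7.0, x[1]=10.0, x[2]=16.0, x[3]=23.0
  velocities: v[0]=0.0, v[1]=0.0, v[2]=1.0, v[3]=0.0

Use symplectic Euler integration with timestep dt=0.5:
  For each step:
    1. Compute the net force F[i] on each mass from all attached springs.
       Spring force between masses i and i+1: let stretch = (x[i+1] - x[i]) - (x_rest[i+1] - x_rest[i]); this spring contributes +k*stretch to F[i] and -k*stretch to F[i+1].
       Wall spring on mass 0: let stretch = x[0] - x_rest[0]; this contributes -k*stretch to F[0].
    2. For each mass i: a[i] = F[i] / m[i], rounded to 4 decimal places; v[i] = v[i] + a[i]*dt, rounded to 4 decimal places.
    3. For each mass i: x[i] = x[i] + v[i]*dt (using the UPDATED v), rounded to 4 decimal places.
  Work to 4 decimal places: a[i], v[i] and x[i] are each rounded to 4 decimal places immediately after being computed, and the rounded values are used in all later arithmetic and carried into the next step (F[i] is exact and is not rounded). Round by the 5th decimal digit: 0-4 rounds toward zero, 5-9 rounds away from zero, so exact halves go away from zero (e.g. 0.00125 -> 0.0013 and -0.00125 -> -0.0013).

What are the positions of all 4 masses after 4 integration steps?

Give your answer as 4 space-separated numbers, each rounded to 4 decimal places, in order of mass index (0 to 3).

Answer: 4.4180 12.4767 18.3712 22.8946

Derivation:
Step 0: x=[7.0000 10.0000 16.0000 23.0000] v=[0.0000 0.0000 1.0000 0.0000]
Step 1: x=[6.0000 10.7500 16.7500 22.7500] v=[-2.0000 1.5000 1.5000 -0.5000]
Step 2: x=[4.6875 11.8125 17.5000 22.5000] v=[-2.6250 2.1250 1.5000 -0.5000]
Step 3: x=[3.9844 12.5157 18.0782 22.5000] v=[-1.4063 1.4063 1.1563 0.0000]
Step 4: x=[4.4180 12.4767 18.3712 22.8946] v=[0.8672 -0.0781 0.5860 0.7891]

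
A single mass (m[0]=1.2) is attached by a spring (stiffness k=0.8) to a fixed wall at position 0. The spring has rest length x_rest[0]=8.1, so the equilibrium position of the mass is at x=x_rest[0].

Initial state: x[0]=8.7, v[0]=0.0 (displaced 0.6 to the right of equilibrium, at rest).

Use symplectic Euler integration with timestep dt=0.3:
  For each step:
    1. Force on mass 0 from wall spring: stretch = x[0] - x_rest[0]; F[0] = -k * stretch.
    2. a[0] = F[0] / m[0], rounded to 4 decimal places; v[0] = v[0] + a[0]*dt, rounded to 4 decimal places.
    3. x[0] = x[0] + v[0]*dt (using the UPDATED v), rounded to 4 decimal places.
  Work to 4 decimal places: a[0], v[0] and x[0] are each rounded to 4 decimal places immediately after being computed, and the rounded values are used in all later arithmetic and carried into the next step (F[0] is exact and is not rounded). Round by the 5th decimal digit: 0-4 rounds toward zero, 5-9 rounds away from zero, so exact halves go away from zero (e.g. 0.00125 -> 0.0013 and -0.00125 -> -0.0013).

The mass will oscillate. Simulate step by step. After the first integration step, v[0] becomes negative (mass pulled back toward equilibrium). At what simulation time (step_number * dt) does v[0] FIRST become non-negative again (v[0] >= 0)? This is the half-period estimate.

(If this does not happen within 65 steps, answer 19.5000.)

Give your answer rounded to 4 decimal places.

Step 0: x=[8.7000] v=[0.0000]
Step 1: x=[8.6640] v=[-0.1200]
Step 2: x=[8.5942] v=[-0.2328]
Step 3: x=[8.4947] v=[-0.3317]
Step 4: x=[8.3715] v=[-0.4106]
Step 5: x=[8.2320] v=[-0.4649]
Step 6: x=[8.0846] v=[-0.4913]
Step 7: x=[7.9381] v=[-0.4882]
Step 8: x=[7.8014] v=[-0.4558]
Step 9: x=[7.6826] v=[-0.3961]
Step 10: x=[7.5888] v=[-0.3126]
Step 11: x=[7.5257] v=[-0.2104]
Step 12: x=[7.4971] v=[-0.0955]
Step 13: x=[7.5046] v=[0.0251]
First v>=0 after going negative at step 13, time=3.9000

Answer: 3.9000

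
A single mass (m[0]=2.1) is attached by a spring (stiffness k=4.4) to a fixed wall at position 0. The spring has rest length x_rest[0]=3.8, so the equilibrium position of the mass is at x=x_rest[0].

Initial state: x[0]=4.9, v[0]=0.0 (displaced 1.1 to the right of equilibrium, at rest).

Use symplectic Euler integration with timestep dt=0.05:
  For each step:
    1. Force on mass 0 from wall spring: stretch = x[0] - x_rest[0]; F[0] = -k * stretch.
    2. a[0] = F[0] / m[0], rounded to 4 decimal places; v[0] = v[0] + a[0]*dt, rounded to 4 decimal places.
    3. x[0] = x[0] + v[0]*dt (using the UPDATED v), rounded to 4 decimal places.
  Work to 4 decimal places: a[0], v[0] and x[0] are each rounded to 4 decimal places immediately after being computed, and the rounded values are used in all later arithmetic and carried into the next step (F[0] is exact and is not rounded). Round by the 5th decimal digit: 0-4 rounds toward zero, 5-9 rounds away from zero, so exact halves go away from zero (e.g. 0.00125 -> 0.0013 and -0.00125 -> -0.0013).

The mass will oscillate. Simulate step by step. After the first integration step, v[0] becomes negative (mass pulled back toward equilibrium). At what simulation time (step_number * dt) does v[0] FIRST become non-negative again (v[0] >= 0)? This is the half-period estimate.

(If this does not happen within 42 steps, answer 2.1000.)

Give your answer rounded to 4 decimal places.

Step 0: x=[4.9000] v=[0.0000]
Step 1: x=[4.8942] v=[-0.1152]
Step 2: x=[4.8827] v=[-0.2298]
Step 3: x=[4.8655] v=[-0.3432]
Step 4: x=[4.8428] v=[-0.4548]
Step 5: x=[4.8146] v=[-0.5640]
Step 6: x=[4.7811] v=[-0.6703]
Step 7: x=[4.7424] v=[-0.7731]
Step 8: x=[4.6988] v=[-0.8718]
Step 9: x=[4.6505] v=[-0.9660]
Step 10: x=[4.5977] v=[-1.0551]
Step 11: x=[4.5408] v=[-1.1387]
Step 12: x=[4.4800] v=[-1.2163]
Step 13: x=[4.4156] v=[-1.2875]
Step 14: x=[4.3480] v=[-1.3520]
Step 15: x=[4.2775] v=[-1.4094]
Step 16: x=[4.2045] v=[-1.4594]
Step 17: x=[4.1294] v=[-1.5018]
Step 18: x=[4.0526] v=[-1.5363]
Step 19: x=[3.9745] v=[-1.5628]
Step 20: x=[3.8954] v=[-1.5811]
Step 21: x=[3.8158] v=[-1.5911]
Step 22: x=[3.7362] v=[-1.5928]
Step 23: x=[3.6569] v=[-1.5861]
Step 24: x=[3.5783] v=[-1.5711]
Step 25: x=[3.5009] v=[-1.5479]
Step 26: x=[3.4251] v=[-1.5166]
Step 27: x=[3.3512] v=[-1.4773]
Step 28: x=[3.2797] v=[-1.4303]
Step 29: x=[3.2109] v=[-1.3758]
Step 30: x=[3.1452] v=[-1.3141]
Step 31: x=[3.0829] v=[-1.2455]
Step 32: x=[3.0244] v=[-1.1704]
Step 33: x=[2.9699] v=[-1.0891]
Step 34: x=[2.9198] v=[-1.0021]
Step 35: x=[2.8743] v=[-0.9099]
Step 36: x=[2.8337] v=[-0.8129]
Step 37: x=[2.7981] v=[-0.7117]
Step 38: x=[2.7678] v=[-0.6067]
Step 39: x=[2.7429] v=[-0.4986]
Step 40: x=[2.7235] v=[-0.3879]
Step 41: x=[2.7097] v=[-0.2751]
Step 42: x=[2.7017] v=[-0.1609]
v[0] did not become non-negative within 42 steps; using fallback time=2.1000

Answer: 2.1000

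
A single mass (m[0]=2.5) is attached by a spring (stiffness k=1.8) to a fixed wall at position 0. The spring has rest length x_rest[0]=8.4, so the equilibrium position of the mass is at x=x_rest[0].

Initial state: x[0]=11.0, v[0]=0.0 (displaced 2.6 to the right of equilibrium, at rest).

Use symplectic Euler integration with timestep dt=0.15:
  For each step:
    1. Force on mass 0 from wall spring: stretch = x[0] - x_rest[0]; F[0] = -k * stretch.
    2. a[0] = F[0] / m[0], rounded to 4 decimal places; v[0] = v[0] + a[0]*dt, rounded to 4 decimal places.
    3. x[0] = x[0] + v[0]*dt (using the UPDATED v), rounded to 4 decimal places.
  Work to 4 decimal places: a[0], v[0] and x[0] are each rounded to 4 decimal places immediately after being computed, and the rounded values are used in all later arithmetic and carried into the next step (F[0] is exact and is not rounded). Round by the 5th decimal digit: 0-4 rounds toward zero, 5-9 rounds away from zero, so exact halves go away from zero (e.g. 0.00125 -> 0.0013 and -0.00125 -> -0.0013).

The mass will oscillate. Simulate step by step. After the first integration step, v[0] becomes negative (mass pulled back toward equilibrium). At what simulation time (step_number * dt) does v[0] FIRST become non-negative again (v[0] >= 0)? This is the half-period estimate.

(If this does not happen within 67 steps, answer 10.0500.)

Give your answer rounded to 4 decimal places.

Step 0: x=[11.0000] v=[0.0000]
Step 1: x=[10.9579] v=[-0.2808]
Step 2: x=[10.8743] v=[-0.5571]
Step 3: x=[10.7507] v=[-0.8243]
Step 4: x=[10.5890] v=[-1.0782]
Step 5: x=[10.3918] v=[-1.3146]
Step 6: x=[10.1623] v=[-1.5297]
Step 7: x=[9.9043] v=[-1.7200]
Step 8: x=[9.6219] v=[-1.8825]
Step 9: x=[9.3197] v=[-2.0145]
Step 10: x=[9.0026] v=[-2.1138]
Step 11: x=[8.6758] v=[-2.1789]
Step 12: x=[8.3445] v=[-2.2087]
Step 13: x=[8.0141] v=[-2.2027]
Step 14: x=[7.6900] v=[-2.1610]
Step 15: x=[7.3774] v=[-2.0843]
Step 16: x=[7.0813] v=[-1.9739]
Step 17: x=[6.8066] v=[-1.8315]
Step 18: x=[6.5577] v=[-1.6594]
Step 19: x=[6.3386] v=[-1.4604]
Step 20: x=[6.1529] v=[-1.2378]
Step 21: x=[6.0036] v=[-0.9951]
Step 22: x=[5.8932] v=[-0.7363]
Step 23: x=[5.8234] v=[-0.4656]
Step 24: x=[5.7953] v=[-0.1873]
Step 25: x=[5.8094] v=[0.0940]
First v>=0 after going negative at step 25, time=3.7500

Answer: 3.7500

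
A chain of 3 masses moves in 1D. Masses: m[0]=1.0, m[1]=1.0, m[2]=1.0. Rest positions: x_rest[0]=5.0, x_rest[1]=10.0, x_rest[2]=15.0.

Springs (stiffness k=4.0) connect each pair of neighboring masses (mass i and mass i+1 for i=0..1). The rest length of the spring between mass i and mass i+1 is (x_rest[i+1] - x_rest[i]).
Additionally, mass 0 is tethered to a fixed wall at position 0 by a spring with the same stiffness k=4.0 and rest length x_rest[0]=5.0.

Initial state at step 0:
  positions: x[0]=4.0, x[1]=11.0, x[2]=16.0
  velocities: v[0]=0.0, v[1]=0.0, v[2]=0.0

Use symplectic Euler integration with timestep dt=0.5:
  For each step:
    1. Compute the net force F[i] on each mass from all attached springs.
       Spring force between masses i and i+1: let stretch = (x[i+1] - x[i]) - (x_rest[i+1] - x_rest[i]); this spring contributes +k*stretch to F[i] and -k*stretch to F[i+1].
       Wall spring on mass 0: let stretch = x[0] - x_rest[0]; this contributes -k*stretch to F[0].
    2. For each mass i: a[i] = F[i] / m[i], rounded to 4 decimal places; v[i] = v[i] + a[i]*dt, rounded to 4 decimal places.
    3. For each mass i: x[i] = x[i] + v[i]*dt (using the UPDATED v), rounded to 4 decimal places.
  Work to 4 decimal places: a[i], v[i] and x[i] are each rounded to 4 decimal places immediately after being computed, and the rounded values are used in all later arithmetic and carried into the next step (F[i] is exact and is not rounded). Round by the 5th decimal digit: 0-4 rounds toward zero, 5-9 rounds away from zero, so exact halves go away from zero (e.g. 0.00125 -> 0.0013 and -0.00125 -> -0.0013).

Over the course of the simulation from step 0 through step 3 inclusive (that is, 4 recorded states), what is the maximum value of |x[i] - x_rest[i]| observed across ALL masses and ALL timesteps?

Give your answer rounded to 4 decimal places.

Answer: 2.0000

Derivation:
Step 0: x=[4.0000 11.0000 16.0000] v=[0.0000 0.0000 0.0000]
Step 1: x=[7.0000 9.0000 16.0000] v=[6.0000 -4.0000 0.0000]
Step 2: x=[5.0000 12.0000 14.0000] v=[-4.0000 6.0000 -4.0000]
Step 3: x=[5.0000 10.0000 15.0000] v=[0.0000 -4.0000 2.0000]
Max displacement = 2.0000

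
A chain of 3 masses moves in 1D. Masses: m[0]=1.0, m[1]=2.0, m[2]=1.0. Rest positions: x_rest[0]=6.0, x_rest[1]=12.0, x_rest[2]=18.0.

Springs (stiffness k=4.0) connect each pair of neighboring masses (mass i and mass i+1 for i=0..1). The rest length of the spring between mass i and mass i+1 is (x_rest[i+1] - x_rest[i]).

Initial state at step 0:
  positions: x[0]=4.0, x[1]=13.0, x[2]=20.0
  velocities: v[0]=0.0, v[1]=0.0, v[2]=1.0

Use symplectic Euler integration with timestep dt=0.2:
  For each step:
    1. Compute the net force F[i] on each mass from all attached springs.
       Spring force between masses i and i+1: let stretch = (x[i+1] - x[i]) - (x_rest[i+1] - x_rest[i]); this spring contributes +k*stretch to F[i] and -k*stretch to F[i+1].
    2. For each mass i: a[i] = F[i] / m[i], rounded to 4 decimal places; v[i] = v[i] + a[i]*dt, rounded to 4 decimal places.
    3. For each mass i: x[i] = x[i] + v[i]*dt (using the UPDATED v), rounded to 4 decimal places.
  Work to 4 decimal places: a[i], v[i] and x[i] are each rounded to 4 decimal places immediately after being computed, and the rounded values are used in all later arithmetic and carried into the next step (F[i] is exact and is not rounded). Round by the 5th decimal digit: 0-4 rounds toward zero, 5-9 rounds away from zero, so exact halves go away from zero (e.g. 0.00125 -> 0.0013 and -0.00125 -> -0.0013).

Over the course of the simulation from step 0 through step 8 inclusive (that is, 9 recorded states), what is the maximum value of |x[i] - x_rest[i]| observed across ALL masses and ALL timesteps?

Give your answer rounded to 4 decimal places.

Answer: 2.9330

Derivation:
Step 0: x=[4.0000 13.0000 20.0000] v=[0.0000 0.0000 1.0000]
Step 1: x=[4.4800 12.8400 20.0400] v=[2.4000 -0.8000 0.2000]
Step 2: x=[5.3376 12.5872 19.8880] v=[4.2880 -1.2640 -0.7600]
Step 3: x=[6.3951 12.3385 19.5279] v=[5.2877 -1.2435 -1.8006]
Step 4: x=[7.4436 12.1895 18.9775] v=[5.2424 -0.7451 -2.7521]
Step 5: x=[8.2914 12.2038 18.3010] v=[4.2391 0.0717 -3.3825]
Step 6: x=[8.8052 12.3929 17.6089] v=[2.5690 0.9456 -3.4603]
Step 7: x=[8.9330 12.7123 17.0423] v=[0.6392 1.5969 -2.8331]
Step 8: x=[8.7055 13.0757 16.7429] v=[-1.1374 1.8172 -1.4971]
Max displacement = 2.9330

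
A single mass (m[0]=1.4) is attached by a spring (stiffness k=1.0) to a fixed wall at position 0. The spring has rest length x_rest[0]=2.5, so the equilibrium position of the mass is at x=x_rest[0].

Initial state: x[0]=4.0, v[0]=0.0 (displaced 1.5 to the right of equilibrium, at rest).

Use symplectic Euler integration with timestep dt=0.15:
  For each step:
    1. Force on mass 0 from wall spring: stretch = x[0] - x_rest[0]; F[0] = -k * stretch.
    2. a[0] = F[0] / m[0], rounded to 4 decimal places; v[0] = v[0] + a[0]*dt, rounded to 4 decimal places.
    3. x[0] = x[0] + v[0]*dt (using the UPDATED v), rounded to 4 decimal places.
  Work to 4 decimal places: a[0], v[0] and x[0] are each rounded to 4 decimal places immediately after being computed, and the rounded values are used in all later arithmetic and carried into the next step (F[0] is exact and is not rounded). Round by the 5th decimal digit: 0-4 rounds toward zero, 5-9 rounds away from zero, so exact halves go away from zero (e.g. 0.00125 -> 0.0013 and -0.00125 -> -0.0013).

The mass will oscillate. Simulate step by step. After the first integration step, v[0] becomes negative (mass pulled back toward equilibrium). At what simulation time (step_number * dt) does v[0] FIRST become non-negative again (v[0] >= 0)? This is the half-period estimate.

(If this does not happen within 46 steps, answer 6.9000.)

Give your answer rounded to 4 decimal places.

Step 0: x=[4.0000] v=[0.0000]
Step 1: x=[3.9759] v=[-0.1607]
Step 2: x=[3.9281] v=[-0.3188]
Step 3: x=[3.8573] v=[-0.4718]
Step 4: x=[3.7647] v=[-0.6172]
Step 5: x=[3.6518] v=[-0.7527]
Step 6: x=[3.5204] v=[-0.8761]
Step 7: x=[3.3726] v=[-0.9854]
Step 8: x=[3.2108] v=[-1.0789]
Step 9: x=[3.0375] v=[-1.1551]
Step 10: x=[2.8556] v=[-1.2127]
Step 11: x=[2.6680] v=[-1.2508]
Step 12: x=[2.4777] v=[-1.2688]
Step 13: x=[2.2877] v=[-1.2664]
Step 14: x=[2.1011] v=[-1.2437]
Step 15: x=[1.9210] v=[-1.2010]
Step 16: x=[1.7502] v=[-1.1390]
Step 17: x=[1.5914] v=[-1.0587]
Step 18: x=[1.4472] v=[-0.9614]
Step 19: x=[1.3199] v=[-0.8486]
Step 20: x=[1.2116] v=[-0.7222]
Step 21: x=[1.1240] v=[-0.5842]
Step 22: x=[1.0585] v=[-0.4368]
Step 23: x=[1.0161] v=[-0.2824]
Step 24: x=[0.9976] v=[-0.1234]
Step 25: x=[1.0032] v=[0.0376]
First v>=0 after going negative at step 25, time=3.7500

Answer: 3.7500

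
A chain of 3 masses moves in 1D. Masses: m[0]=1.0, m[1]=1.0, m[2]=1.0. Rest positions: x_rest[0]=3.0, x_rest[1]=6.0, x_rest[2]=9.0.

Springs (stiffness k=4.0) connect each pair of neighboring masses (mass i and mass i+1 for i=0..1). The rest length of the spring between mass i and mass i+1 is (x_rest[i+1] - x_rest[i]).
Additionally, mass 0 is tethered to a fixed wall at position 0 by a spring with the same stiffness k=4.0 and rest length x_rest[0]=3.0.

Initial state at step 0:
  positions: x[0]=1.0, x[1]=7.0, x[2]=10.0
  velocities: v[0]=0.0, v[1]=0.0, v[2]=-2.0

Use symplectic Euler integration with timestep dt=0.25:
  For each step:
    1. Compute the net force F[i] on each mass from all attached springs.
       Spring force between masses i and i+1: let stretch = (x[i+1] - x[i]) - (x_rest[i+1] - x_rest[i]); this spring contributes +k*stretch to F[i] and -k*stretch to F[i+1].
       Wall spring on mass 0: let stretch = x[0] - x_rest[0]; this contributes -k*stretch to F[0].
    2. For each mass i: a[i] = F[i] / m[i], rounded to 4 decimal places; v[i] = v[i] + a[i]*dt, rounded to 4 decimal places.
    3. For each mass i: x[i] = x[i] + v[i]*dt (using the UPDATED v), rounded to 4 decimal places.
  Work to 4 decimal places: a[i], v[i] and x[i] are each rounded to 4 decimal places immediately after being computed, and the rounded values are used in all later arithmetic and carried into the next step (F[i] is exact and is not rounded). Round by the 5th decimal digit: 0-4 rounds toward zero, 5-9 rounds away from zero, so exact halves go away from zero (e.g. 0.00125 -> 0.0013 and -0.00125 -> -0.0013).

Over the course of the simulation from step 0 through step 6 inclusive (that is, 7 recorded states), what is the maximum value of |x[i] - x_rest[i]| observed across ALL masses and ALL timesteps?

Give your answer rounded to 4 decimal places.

Step 0: x=[1.0000 7.0000 10.0000] v=[0.0000 0.0000 -2.0000]
Step 1: x=[2.2500 6.2500 9.5000] v=[5.0000 -3.0000 -2.0000]
Step 2: x=[3.9375 5.3125 8.9375] v=[6.7500 -3.7500 -2.2500]
Step 3: x=[4.9844 4.9375 8.2188] v=[4.1875 -1.5000 -2.8750]
Step 4: x=[4.7735 5.3946 7.4297] v=[-0.8438 1.8282 -3.1563]
Step 5: x=[3.5245 6.2052 6.8819] v=[-4.9962 3.2422 -2.1914]
Step 6: x=[2.0645 6.5148 6.9149] v=[-5.8400 1.2382 0.1319]
Max displacement = 2.1181

Answer: 2.1181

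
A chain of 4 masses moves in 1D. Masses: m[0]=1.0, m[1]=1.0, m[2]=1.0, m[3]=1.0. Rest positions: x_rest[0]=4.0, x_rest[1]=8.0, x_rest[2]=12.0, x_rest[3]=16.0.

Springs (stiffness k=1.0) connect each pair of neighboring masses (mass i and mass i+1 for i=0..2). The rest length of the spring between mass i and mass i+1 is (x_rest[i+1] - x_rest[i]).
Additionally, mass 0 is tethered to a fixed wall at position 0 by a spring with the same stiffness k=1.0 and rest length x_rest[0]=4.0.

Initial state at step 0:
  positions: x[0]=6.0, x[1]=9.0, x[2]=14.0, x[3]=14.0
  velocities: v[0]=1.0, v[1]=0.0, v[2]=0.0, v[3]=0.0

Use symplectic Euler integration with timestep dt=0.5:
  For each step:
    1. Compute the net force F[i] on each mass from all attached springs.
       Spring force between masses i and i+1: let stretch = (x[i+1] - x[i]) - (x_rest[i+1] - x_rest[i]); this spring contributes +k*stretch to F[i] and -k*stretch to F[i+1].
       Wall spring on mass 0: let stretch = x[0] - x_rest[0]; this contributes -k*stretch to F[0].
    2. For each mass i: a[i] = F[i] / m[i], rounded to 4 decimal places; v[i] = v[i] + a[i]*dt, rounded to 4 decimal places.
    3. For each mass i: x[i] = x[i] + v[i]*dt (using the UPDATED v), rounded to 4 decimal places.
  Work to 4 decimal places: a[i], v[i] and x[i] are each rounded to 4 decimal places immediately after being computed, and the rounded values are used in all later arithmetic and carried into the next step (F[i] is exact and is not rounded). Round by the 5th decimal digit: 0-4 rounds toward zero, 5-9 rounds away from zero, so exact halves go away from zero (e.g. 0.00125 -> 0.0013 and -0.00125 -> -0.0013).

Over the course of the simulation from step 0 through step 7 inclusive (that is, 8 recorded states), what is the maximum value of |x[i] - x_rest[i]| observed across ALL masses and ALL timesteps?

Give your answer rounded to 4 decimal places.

Answer: 2.3696

Derivation:
Step 0: x=[6.0000 9.0000 14.0000 14.0000] v=[1.0000 0.0000 0.0000 0.0000]
Step 1: x=[5.7500 9.5000 12.7500 15.0000] v=[-0.5000 1.0000 -2.5000 2.0000]
Step 2: x=[5.0000 9.8750 11.2500 16.4375] v=[-1.5000 0.7500 -3.0000 2.8750]
Step 3: x=[4.2188 9.3750 10.7031 17.5782] v=[-1.5625 -1.0000 -1.0938 2.2813]
Step 4: x=[3.6719 7.9180 11.5430 18.0001] v=[-1.0938 -2.9141 1.6797 0.8438]
Step 5: x=[3.2686 6.3057 13.0909 17.8077] v=[-0.8067 -3.2247 3.0958 -0.3848]
Step 6: x=[2.8074 5.6304 14.1217 17.4361] v=[-0.9225 -1.3507 2.0616 -0.7432]
Step 7: x=[2.3501 6.3722 13.8583 17.2359] v=[-0.9147 1.4835 -0.5269 -0.4004]
Max displacement = 2.3696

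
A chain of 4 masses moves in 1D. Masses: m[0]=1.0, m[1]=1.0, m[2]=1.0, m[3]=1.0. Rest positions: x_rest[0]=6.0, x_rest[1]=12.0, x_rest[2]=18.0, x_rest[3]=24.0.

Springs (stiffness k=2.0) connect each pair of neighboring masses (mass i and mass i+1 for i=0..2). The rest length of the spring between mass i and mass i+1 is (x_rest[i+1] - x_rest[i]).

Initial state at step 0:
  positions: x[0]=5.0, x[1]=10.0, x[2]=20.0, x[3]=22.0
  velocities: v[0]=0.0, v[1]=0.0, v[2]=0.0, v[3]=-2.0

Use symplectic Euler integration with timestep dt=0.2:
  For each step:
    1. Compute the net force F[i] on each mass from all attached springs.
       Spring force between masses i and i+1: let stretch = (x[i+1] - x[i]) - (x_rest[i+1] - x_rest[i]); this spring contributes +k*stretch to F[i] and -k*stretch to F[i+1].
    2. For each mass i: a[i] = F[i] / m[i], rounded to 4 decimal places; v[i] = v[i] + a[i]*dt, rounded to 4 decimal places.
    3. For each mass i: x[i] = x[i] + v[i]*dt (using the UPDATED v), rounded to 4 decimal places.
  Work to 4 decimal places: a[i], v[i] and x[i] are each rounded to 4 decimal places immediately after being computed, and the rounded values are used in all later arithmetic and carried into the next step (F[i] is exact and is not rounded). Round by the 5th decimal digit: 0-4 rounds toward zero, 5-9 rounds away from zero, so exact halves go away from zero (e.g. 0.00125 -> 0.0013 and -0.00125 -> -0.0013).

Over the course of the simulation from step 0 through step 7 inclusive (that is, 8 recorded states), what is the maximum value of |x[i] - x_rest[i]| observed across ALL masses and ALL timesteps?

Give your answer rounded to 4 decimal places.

Step 0: x=[5.0000 10.0000 20.0000 22.0000] v=[0.0000 0.0000 0.0000 -2.0000]
Step 1: x=[4.9200 10.4000 19.3600 21.9200] v=[-0.4000 2.0000 -3.2000 -0.4000]
Step 2: x=[4.7984 11.0784 18.2080 22.1152] v=[-0.6080 3.3920 -5.7600 0.9760]
Step 3: x=[4.6992 11.8248 16.7982 22.4778] v=[-0.4960 3.7318 -7.0490 1.8131]
Step 4: x=[4.6900 12.3990 15.4449 22.8661] v=[-0.0458 2.8709 -6.7665 1.9413]
Step 5: x=[4.8176 12.6001 14.4416 23.1407] v=[0.6378 1.0057 -5.0164 1.3728]
Step 6: x=[5.0878 12.3260 13.9869 23.1993] v=[1.3508 -1.3707 -2.2734 0.2932]
Step 7: x=[5.4570 11.6057 14.1363 23.0009] v=[1.8461 -3.6016 0.7472 -0.9918]
Max displacement = 4.0131

Answer: 4.0131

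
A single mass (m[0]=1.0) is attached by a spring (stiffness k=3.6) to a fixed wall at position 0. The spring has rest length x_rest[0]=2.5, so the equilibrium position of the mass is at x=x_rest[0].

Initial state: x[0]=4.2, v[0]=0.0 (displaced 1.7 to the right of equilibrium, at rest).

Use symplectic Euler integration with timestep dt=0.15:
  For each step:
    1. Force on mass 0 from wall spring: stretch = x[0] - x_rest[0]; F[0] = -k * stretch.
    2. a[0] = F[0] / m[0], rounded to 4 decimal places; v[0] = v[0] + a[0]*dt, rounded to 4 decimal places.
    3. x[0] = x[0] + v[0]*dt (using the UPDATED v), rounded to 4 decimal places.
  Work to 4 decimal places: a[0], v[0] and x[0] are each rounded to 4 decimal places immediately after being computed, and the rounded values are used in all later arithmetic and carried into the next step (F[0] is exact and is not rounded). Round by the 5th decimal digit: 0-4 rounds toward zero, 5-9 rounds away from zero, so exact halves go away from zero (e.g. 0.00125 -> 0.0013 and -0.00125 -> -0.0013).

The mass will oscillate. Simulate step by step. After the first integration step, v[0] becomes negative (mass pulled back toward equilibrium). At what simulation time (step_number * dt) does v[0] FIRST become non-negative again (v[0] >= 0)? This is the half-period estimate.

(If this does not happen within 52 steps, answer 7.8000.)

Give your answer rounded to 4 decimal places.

Step 0: x=[4.2000] v=[0.0000]
Step 1: x=[4.0623] v=[-0.9180]
Step 2: x=[3.7981] v=[-1.7616]
Step 3: x=[3.4287] v=[-2.4626]
Step 4: x=[2.9841] v=[-2.9641]
Step 5: x=[2.5003] v=[-3.2255]
Step 6: x=[2.0164] v=[-3.2257]
Step 7: x=[1.5717] v=[-2.9646]
Step 8: x=[1.2022] v=[-2.4633]
Step 9: x=[0.9378] v=[-1.7625]
Step 10: x=[0.8000] v=[-0.9189]
Step 11: x=[0.7999] v=[-0.0009]
Step 12: x=[0.9375] v=[0.9172]
First v>=0 after going negative at step 12, time=1.8000

Answer: 1.8000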